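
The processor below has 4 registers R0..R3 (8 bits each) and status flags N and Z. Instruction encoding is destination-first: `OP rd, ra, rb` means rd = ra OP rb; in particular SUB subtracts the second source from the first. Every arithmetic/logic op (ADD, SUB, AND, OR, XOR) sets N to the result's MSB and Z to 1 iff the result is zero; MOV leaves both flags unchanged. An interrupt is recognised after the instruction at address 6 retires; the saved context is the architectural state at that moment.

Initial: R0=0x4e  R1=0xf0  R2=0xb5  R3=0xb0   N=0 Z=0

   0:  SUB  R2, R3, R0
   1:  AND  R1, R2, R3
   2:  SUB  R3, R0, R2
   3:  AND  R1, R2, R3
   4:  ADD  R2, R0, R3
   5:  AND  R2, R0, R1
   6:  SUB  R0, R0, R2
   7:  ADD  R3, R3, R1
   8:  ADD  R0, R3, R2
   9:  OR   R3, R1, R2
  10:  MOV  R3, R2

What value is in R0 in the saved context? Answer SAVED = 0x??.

SAVED = 0x0e

after  0: R0=0x4e R1=0xf0 R2=0x62 R3=0xb0  N=0 Z=0
after  1: R0=0x4e R1=0x20 R2=0x62 R3=0xb0  N=0 Z=0
after  2: R0=0x4e R1=0x20 R2=0x62 R3=0xec  N=1 Z=0
after  3: R0=0x4e R1=0x60 R2=0x62 R3=0xec  N=0 Z=0
after  4: R0=0x4e R1=0x60 R2=0x3a R3=0xec  N=0 Z=0
after  5: R0=0x4e R1=0x60 R2=0x40 R3=0xec  N=0 Z=0
after  6: R0=0x0e R1=0x60 R2=0x40 R3=0xec  N=0 Z=0
-- IRQ taken; context saved, return-PC = 7 --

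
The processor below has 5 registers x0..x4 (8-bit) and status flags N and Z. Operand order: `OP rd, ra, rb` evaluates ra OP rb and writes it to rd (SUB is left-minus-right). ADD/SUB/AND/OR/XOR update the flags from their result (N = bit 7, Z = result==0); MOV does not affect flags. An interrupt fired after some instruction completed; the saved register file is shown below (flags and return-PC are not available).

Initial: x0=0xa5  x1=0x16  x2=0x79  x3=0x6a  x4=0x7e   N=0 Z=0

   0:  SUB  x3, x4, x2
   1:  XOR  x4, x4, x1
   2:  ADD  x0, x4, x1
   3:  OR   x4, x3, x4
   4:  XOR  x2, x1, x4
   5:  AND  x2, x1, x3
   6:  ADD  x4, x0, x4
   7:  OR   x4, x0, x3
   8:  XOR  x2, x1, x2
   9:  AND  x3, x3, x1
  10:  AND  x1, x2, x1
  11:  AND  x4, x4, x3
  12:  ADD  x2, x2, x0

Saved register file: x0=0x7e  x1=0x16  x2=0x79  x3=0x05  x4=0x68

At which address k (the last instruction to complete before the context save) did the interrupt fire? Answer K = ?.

K = 2

after  0: x0=0xa5 x1=0x16 x2=0x79 x3=0x05 x4=0x7e  N=0 Z=0
after  1: x0=0xa5 x1=0x16 x2=0x79 x3=0x05 x4=0x68  N=0 Z=0
after  2: x0=0x7e x1=0x16 x2=0x79 x3=0x05 x4=0x68  N=0 Z=0
-- IRQ taken; context saved, return-PC = 3 --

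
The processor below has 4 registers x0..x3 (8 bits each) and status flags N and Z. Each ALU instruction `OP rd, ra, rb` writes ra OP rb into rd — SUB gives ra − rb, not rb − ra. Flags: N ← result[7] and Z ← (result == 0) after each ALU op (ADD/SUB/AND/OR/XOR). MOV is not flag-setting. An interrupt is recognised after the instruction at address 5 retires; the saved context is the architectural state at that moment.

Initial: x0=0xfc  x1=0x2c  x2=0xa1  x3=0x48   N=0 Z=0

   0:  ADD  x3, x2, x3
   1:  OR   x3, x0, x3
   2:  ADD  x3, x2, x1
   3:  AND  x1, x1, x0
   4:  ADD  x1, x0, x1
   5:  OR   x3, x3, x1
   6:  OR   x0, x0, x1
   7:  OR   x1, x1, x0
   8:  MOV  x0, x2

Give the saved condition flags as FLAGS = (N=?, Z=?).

FLAGS = (N=1, Z=0)

after  0: x0=0xfc x1=0x2c x2=0xa1 x3=0xe9  N=1 Z=0
after  1: x0=0xfc x1=0x2c x2=0xa1 x3=0xfd  N=1 Z=0
after  2: x0=0xfc x1=0x2c x2=0xa1 x3=0xcd  N=1 Z=0
after  3: x0=0xfc x1=0x2c x2=0xa1 x3=0xcd  N=0 Z=0
after  4: x0=0xfc x1=0x28 x2=0xa1 x3=0xcd  N=0 Z=0
after  5: x0=0xfc x1=0x28 x2=0xa1 x3=0xed  N=1 Z=0
-- IRQ taken; context saved, return-PC = 6 --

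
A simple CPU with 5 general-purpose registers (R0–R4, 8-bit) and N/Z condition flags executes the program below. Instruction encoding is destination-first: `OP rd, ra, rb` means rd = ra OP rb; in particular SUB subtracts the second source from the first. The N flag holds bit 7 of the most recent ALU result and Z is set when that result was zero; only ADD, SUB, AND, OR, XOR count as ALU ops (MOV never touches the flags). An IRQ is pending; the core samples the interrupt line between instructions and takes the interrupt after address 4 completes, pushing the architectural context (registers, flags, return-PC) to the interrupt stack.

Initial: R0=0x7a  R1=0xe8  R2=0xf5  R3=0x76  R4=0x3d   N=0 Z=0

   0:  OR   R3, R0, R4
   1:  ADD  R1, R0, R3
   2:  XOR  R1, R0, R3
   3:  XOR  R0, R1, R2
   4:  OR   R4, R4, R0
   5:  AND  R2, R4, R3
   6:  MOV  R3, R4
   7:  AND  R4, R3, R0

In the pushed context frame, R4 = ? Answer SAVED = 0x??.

after  0: R0=0x7a R1=0xe8 R2=0xf5 R3=0x7f R4=0x3d  N=0 Z=0
after  1: R0=0x7a R1=0xf9 R2=0xf5 R3=0x7f R4=0x3d  N=1 Z=0
after  2: R0=0x7a R1=0x05 R2=0xf5 R3=0x7f R4=0x3d  N=0 Z=0
after  3: R0=0xf0 R1=0x05 R2=0xf5 R3=0x7f R4=0x3d  N=1 Z=0
after  4: R0=0xf0 R1=0x05 R2=0xf5 R3=0x7f R4=0xfd  N=1 Z=0
-- IRQ taken; context saved, return-PC = 5 --

SAVED = 0xfd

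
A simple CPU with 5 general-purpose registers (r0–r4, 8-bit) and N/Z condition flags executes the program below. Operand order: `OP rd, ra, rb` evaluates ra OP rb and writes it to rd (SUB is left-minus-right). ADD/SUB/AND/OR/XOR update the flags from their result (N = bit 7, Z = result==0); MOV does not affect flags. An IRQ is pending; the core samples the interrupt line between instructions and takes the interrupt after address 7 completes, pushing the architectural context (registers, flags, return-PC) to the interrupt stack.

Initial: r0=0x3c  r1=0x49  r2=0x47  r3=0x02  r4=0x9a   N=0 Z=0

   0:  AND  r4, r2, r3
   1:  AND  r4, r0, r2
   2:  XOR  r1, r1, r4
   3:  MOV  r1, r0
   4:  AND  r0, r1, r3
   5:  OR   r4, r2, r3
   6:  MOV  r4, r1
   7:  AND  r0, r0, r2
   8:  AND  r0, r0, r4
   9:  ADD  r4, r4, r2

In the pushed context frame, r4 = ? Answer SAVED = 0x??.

SAVED = 0x3c

after  0: r0=0x3c r1=0x49 r2=0x47 r3=0x02 r4=0x02  N=0 Z=0
after  1: r0=0x3c r1=0x49 r2=0x47 r3=0x02 r4=0x04  N=0 Z=0
after  2: r0=0x3c r1=0x4d r2=0x47 r3=0x02 r4=0x04  N=0 Z=0
after  3: r0=0x3c r1=0x3c r2=0x47 r3=0x02 r4=0x04  N=0 Z=0
after  4: r0=0x00 r1=0x3c r2=0x47 r3=0x02 r4=0x04  N=0 Z=1
after  5: r0=0x00 r1=0x3c r2=0x47 r3=0x02 r4=0x47  N=0 Z=0
after  6: r0=0x00 r1=0x3c r2=0x47 r3=0x02 r4=0x3c  N=0 Z=0
after  7: r0=0x00 r1=0x3c r2=0x47 r3=0x02 r4=0x3c  N=0 Z=1
-- IRQ taken; context saved, return-PC = 8 --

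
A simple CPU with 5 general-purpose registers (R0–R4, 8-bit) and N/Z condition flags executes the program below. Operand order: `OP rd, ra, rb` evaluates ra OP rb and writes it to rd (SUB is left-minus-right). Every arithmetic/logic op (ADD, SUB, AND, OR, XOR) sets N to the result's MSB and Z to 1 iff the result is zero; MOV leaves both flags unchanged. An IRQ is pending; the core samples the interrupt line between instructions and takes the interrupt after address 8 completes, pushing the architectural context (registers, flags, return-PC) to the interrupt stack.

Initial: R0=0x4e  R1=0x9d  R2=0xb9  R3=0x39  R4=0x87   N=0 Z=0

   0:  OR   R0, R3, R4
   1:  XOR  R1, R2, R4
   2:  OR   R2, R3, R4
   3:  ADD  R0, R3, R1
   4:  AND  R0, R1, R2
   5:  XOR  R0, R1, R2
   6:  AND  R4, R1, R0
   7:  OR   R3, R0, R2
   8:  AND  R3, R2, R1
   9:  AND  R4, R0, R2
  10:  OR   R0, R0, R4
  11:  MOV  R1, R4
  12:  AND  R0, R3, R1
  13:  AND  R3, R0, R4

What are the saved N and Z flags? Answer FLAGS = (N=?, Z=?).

FLAGS = (N=0, Z=0)

after  0: R0=0xbf R1=0x9d R2=0xb9 R3=0x39 R4=0x87  N=1 Z=0
after  1: R0=0xbf R1=0x3e R2=0xb9 R3=0x39 R4=0x87  N=0 Z=0
after  2: R0=0xbf R1=0x3e R2=0xbf R3=0x39 R4=0x87  N=1 Z=0
after  3: R0=0x77 R1=0x3e R2=0xbf R3=0x39 R4=0x87  N=0 Z=0
after  4: R0=0x3e R1=0x3e R2=0xbf R3=0x39 R4=0x87  N=0 Z=0
after  5: R0=0x81 R1=0x3e R2=0xbf R3=0x39 R4=0x87  N=1 Z=0
after  6: R0=0x81 R1=0x3e R2=0xbf R3=0x39 R4=0x00  N=0 Z=1
after  7: R0=0x81 R1=0x3e R2=0xbf R3=0xbf R4=0x00  N=1 Z=0
after  8: R0=0x81 R1=0x3e R2=0xbf R3=0x3e R4=0x00  N=0 Z=0
-- IRQ taken; context saved, return-PC = 9 --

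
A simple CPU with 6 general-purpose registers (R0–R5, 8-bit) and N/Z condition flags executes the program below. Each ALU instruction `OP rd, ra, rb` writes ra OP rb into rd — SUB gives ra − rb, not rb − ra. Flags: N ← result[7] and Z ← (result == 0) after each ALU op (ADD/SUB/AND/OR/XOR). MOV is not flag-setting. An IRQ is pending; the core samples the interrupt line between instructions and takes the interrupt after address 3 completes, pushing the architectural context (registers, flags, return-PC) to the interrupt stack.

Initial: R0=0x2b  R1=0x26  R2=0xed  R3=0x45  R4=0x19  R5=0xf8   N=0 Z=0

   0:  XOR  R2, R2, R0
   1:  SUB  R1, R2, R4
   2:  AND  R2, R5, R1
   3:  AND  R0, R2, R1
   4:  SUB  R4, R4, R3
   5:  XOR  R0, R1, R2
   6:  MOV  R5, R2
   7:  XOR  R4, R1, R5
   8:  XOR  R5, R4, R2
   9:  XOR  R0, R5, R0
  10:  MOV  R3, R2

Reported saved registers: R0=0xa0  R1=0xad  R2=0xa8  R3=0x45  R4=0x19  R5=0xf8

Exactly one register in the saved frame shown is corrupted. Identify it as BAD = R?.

after  0: R0=0x2b R1=0x26 R2=0xc6 R3=0x45 R4=0x19 R5=0xf8  N=1 Z=0
after  1: R0=0x2b R1=0xad R2=0xc6 R3=0x45 R4=0x19 R5=0xf8  N=1 Z=0
after  2: R0=0x2b R1=0xad R2=0xa8 R3=0x45 R4=0x19 R5=0xf8  N=1 Z=0
after  3: R0=0xa8 R1=0xad R2=0xa8 R3=0x45 R4=0x19 R5=0xf8  N=1 Z=0
-- IRQ taken; context saved, return-PC = 4 --
mismatch: R0: reported 0xa0 vs actual 0xa8

BAD = R0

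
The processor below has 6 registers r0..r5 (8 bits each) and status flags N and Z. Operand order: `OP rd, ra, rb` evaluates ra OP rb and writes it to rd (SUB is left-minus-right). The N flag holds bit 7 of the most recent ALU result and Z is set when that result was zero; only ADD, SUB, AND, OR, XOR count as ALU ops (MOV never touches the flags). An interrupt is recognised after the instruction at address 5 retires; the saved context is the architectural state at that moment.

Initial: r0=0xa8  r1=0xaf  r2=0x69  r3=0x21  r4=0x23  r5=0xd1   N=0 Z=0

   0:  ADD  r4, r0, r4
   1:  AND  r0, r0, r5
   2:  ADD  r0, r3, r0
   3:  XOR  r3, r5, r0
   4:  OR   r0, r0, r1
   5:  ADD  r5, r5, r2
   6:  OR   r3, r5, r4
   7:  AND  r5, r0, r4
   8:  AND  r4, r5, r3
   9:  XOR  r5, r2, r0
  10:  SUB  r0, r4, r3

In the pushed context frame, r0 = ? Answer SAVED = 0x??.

after  0: r0=0xa8 r1=0xaf r2=0x69 r3=0x21 r4=0xcb r5=0xd1  N=1 Z=0
after  1: r0=0x80 r1=0xaf r2=0x69 r3=0x21 r4=0xcb r5=0xd1  N=1 Z=0
after  2: r0=0xa1 r1=0xaf r2=0x69 r3=0x21 r4=0xcb r5=0xd1  N=1 Z=0
after  3: r0=0xa1 r1=0xaf r2=0x69 r3=0x70 r4=0xcb r5=0xd1  N=0 Z=0
after  4: r0=0xaf r1=0xaf r2=0x69 r3=0x70 r4=0xcb r5=0xd1  N=1 Z=0
after  5: r0=0xaf r1=0xaf r2=0x69 r3=0x70 r4=0xcb r5=0x3a  N=0 Z=0
-- IRQ taken; context saved, return-PC = 6 --

SAVED = 0xaf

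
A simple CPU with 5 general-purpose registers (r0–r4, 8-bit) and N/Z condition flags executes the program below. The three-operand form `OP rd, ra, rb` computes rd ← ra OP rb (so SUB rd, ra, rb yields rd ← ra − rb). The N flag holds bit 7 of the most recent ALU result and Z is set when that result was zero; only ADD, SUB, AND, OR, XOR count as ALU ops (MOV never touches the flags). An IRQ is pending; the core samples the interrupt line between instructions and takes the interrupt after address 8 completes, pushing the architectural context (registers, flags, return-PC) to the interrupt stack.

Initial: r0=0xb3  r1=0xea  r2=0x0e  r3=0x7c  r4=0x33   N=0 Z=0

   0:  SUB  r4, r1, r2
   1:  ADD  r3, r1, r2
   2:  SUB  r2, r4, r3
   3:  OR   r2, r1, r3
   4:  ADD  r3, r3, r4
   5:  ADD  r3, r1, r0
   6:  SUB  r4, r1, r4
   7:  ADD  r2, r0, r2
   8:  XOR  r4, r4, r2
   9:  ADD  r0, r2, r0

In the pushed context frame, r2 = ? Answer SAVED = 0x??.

after  0: r0=0xb3 r1=0xea r2=0x0e r3=0x7c r4=0xdc  N=1 Z=0
after  1: r0=0xb3 r1=0xea r2=0x0e r3=0xf8 r4=0xdc  N=1 Z=0
after  2: r0=0xb3 r1=0xea r2=0xe4 r3=0xf8 r4=0xdc  N=1 Z=0
after  3: r0=0xb3 r1=0xea r2=0xfa r3=0xf8 r4=0xdc  N=1 Z=0
after  4: r0=0xb3 r1=0xea r2=0xfa r3=0xd4 r4=0xdc  N=1 Z=0
after  5: r0=0xb3 r1=0xea r2=0xfa r3=0x9d r4=0xdc  N=1 Z=0
after  6: r0=0xb3 r1=0xea r2=0xfa r3=0x9d r4=0x0e  N=0 Z=0
after  7: r0=0xb3 r1=0xea r2=0xad r3=0x9d r4=0x0e  N=1 Z=0
after  8: r0=0xb3 r1=0xea r2=0xad r3=0x9d r4=0xa3  N=1 Z=0
-- IRQ taken; context saved, return-PC = 9 --

SAVED = 0xad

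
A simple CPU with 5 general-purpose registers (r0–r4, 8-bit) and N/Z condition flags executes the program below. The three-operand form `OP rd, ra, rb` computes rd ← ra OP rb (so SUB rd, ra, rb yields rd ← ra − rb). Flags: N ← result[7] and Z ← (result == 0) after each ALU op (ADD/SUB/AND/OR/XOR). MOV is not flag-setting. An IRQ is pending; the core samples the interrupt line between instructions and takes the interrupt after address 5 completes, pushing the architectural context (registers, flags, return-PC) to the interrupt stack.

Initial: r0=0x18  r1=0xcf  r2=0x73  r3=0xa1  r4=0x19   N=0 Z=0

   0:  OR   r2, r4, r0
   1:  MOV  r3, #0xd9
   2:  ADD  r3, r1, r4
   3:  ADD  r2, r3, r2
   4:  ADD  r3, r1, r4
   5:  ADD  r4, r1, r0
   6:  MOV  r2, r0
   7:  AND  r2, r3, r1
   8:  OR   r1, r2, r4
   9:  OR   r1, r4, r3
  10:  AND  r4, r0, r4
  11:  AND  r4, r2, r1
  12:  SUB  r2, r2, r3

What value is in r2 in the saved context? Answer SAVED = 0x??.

after  0: r0=0x18 r1=0xcf r2=0x19 r3=0xa1 r4=0x19  N=0 Z=0
after  1: r0=0x18 r1=0xcf r2=0x19 r3=0xd9 r4=0x19  N=0 Z=0
after  2: r0=0x18 r1=0xcf r2=0x19 r3=0xe8 r4=0x19  N=1 Z=0
after  3: r0=0x18 r1=0xcf r2=0x01 r3=0xe8 r4=0x19  N=0 Z=0
after  4: r0=0x18 r1=0xcf r2=0x01 r3=0xe8 r4=0x19  N=1 Z=0
after  5: r0=0x18 r1=0xcf r2=0x01 r3=0xe8 r4=0xe7  N=1 Z=0
-- IRQ taken; context saved, return-PC = 6 --

SAVED = 0x01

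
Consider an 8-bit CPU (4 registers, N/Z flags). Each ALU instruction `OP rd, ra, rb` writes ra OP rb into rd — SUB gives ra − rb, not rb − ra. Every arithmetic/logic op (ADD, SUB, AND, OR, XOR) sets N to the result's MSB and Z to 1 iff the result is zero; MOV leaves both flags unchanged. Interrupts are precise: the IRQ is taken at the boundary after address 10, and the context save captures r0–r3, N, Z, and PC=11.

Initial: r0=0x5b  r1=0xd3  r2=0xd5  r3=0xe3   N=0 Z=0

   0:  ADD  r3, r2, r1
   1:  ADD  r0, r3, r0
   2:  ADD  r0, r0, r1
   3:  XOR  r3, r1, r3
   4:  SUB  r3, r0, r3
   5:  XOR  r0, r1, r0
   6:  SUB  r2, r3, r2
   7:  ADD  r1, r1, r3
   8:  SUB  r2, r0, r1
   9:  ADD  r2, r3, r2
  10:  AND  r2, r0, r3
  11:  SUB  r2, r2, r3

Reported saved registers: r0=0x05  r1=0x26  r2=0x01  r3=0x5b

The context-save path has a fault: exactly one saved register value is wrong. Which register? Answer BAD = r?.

after  0: r0=0x5b r1=0xd3 r2=0xd5 r3=0xa8  N=1 Z=0
after  1: r0=0x03 r1=0xd3 r2=0xd5 r3=0xa8  N=0 Z=0
after  2: r0=0xd6 r1=0xd3 r2=0xd5 r3=0xa8  N=1 Z=0
after  3: r0=0xd6 r1=0xd3 r2=0xd5 r3=0x7b  N=0 Z=0
after  4: r0=0xd6 r1=0xd3 r2=0xd5 r3=0x5b  N=0 Z=0
after  5: r0=0x05 r1=0xd3 r2=0xd5 r3=0x5b  N=0 Z=0
after  6: r0=0x05 r1=0xd3 r2=0x86 r3=0x5b  N=1 Z=0
after  7: r0=0x05 r1=0x2e r2=0x86 r3=0x5b  N=0 Z=0
after  8: r0=0x05 r1=0x2e r2=0xd7 r3=0x5b  N=1 Z=0
after  9: r0=0x05 r1=0x2e r2=0x32 r3=0x5b  N=0 Z=0
after 10: r0=0x05 r1=0x2e r2=0x01 r3=0x5b  N=0 Z=0
-- IRQ taken; context saved, return-PC = 11 --
mismatch: r1: reported 0x26 vs actual 0x2e

BAD = r1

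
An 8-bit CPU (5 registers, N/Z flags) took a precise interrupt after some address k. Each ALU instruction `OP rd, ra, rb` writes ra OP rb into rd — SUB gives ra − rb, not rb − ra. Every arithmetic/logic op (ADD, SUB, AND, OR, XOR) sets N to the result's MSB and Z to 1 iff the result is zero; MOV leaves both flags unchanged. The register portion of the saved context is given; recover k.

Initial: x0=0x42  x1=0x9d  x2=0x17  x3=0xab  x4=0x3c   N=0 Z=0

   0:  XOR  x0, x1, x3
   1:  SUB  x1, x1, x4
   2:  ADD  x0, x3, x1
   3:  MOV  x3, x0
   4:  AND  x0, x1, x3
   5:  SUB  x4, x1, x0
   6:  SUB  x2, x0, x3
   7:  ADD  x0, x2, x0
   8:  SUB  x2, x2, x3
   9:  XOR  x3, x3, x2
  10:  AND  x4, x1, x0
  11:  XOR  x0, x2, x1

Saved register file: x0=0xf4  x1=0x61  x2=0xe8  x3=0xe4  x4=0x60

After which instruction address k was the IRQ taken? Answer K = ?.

after  0: x0=0x36 x1=0x9d x2=0x17 x3=0xab x4=0x3c  N=0 Z=0
after  1: x0=0x36 x1=0x61 x2=0x17 x3=0xab x4=0x3c  N=0 Z=0
after  2: x0=0x0c x1=0x61 x2=0x17 x3=0xab x4=0x3c  N=0 Z=0
after  3: x0=0x0c x1=0x61 x2=0x17 x3=0x0c x4=0x3c  N=0 Z=0
after  4: x0=0x00 x1=0x61 x2=0x17 x3=0x0c x4=0x3c  N=0 Z=1
after  5: x0=0x00 x1=0x61 x2=0x17 x3=0x0c x4=0x61  N=0 Z=0
after  6: x0=0x00 x1=0x61 x2=0xf4 x3=0x0c x4=0x61  N=1 Z=0
after  7: x0=0xf4 x1=0x61 x2=0xf4 x3=0x0c x4=0x61  N=1 Z=0
after  8: x0=0xf4 x1=0x61 x2=0xe8 x3=0x0c x4=0x61  N=1 Z=0
after  9: x0=0xf4 x1=0x61 x2=0xe8 x3=0xe4 x4=0x61  N=1 Z=0
after 10: x0=0xf4 x1=0x61 x2=0xe8 x3=0xe4 x4=0x60  N=0 Z=0
-- IRQ taken; context saved, return-PC = 11 --

K = 10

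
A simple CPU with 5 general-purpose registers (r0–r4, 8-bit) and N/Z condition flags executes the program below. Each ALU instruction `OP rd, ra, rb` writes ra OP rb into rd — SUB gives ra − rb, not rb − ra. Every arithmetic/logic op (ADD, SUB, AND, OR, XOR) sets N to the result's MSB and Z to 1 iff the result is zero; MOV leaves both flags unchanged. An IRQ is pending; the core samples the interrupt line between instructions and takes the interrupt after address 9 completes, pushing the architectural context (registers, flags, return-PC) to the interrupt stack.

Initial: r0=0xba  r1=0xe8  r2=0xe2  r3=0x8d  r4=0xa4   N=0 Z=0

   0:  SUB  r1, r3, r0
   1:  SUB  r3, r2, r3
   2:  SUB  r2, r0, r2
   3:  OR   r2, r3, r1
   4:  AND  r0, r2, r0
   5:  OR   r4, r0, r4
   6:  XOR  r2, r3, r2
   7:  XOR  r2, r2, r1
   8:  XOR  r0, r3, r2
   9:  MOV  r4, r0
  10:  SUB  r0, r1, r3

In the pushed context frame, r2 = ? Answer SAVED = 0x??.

SAVED = 0x51

after  0: r0=0xba r1=0xd3 r2=0xe2 r3=0x8d r4=0xa4  N=1 Z=0
after  1: r0=0xba r1=0xd3 r2=0xe2 r3=0x55 r4=0xa4  N=0 Z=0
after  2: r0=0xba r1=0xd3 r2=0xd8 r3=0x55 r4=0xa4  N=1 Z=0
after  3: r0=0xba r1=0xd3 r2=0xd7 r3=0x55 r4=0xa4  N=1 Z=0
after  4: r0=0x92 r1=0xd3 r2=0xd7 r3=0x55 r4=0xa4  N=1 Z=0
after  5: r0=0x92 r1=0xd3 r2=0xd7 r3=0x55 r4=0xb6  N=1 Z=0
after  6: r0=0x92 r1=0xd3 r2=0x82 r3=0x55 r4=0xb6  N=1 Z=0
after  7: r0=0x92 r1=0xd3 r2=0x51 r3=0x55 r4=0xb6  N=0 Z=0
after  8: r0=0x04 r1=0xd3 r2=0x51 r3=0x55 r4=0xb6  N=0 Z=0
after  9: r0=0x04 r1=0xd3 r2=0x51 r3=0x55 r4=0x04  N=0 Z=0
-- IRQ taken; context saved, return-PC = 10 --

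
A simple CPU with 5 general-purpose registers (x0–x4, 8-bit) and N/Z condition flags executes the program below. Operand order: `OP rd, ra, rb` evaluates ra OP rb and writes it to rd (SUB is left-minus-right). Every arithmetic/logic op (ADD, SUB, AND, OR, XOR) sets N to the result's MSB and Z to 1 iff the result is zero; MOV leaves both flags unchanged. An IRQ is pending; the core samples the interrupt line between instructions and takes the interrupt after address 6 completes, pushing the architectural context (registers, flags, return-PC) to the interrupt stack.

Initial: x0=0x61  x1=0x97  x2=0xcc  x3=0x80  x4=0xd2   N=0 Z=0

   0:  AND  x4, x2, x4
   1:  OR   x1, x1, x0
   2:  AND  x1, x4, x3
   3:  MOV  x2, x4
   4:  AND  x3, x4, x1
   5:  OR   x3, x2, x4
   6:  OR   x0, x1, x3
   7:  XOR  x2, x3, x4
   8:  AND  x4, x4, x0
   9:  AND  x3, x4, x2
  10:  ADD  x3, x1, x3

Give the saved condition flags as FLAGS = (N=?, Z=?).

after  0: x0=0x61 x1=0x97 x2=0xcc x3=0x80 x4=0xc0  N=1 Z=0
after  1: x0=0x61 x1=0xf7 x2=0xcc x3=0x80 x4=0xc0  N=1 Z=0
after  2: x0=0x61 x1=0x80 x2=0xcc x3=0x80 x4=0xc0  N=1 Z=0
after  3: x0=0x61 x1=0x80 x2=0xc0 x3=0x80 x4=0xc0  N=1 Z=0
after  4: x0=0x61 x1=0x80 x2=0xc0 x3=0x80 x4=0xc0  N=1 Z=0
after  5: x0=0x61 x1=0x80 x2=0xc0 x3=0xc0 x4=0xc0  N=1 Z=0
after  6: x0=0xc0 x1=0x80 x2=0xc0 x3=0xc0 x4=0xc0  N=1 Z=0
-- IRQ taken; context saved, return-PC = 7 --

FLAGS = (N=1, Z=0)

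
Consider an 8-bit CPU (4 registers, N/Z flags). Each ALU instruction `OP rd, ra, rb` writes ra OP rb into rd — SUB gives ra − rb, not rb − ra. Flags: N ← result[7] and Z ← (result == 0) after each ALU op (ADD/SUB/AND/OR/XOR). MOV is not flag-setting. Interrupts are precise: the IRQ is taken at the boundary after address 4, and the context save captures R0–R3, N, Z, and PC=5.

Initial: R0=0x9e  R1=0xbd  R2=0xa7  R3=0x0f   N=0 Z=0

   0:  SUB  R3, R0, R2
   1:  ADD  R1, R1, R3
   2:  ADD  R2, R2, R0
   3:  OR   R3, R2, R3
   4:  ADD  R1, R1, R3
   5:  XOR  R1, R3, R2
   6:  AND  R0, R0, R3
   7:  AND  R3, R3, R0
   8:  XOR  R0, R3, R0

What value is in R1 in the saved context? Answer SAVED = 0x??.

SAVED = 0xab

after  0: R0=0x9e R1=0xbd R2=0xa7 R3=0xf7  N=1 Z=0
after  1: R0=0x9e R1=0xb4 R2=0xa7 R3=0xf7  N=1 Z=0
after  2: R0=0x9e R1=0xb4 R2=0x45 R3=0xf7  N=0 Z=0
after  3: R0=0x9e R1=0xb4 R2=0x45 R3=0xf7  N=1 Z=0
after  4: R0=0x9e R1=0xab R2=0x45 R3=0xf7  N=1 Z=0
-- IRQ taken; context saved, return-PC = 5 --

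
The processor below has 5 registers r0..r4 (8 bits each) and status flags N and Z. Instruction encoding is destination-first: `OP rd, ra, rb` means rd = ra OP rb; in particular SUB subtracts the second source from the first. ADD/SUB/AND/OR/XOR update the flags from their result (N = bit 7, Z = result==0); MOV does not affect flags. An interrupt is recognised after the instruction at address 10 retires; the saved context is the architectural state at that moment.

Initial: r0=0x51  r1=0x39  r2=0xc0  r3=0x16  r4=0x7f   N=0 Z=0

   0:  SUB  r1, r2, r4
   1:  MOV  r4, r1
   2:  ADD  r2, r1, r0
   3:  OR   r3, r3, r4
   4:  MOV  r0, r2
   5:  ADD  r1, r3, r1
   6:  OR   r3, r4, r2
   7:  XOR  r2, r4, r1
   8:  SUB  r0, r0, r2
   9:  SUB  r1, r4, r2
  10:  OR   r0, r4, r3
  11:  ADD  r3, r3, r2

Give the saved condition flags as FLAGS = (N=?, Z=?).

FLAGS = (N=1, Z=0)

after  0: r0=0x51 r1=0x41 r2=0xc0 r3=0x16 r4=0x7f  N=0 Z=0
after  1: r0=0x51 r1=0x41 r2=0xc0 r3=0x16 r4=0x41  N=0 Z=0
after  2: r0=0x51 r1=0x41 r2=0x92 r3=0x16 r4=0x41  N=1 Z=0
after  3: r0=0x51 r1=0x41 r2=0x92 r3=0x57 r4=0x41  N=0 Z=0
after  4: r0=0x92 r1=0x41 r2=0x92 r3=0x57 r4=0x41  N=0 Z=0
after  5: r0=0x92 r1=0x98 r2=0x92 r3=0x57 r4=0x41  N=1 Z=0
after  6: r0=0x92 r1=0x98 r2=0x92 r3=0xd3 r4=0x41  N=1 Z=0
after  7: r0=0x92 r1=0x98 r2=0xd9 r3=0xd3 r4=0x41  N=1 Z=0
after  8: r0=0xb9 r1=0x98 r2=0xd9 r3=0xd3 r4=0x41  N=1 Z=0
after  9: r0=0xb9 r1=0x68 r2=0xd9 r3=0xd3 r4=0x41  N=0 Z=0
after 10: r0=0xd3 r1=0x68 r2=0xd9 r3=0xd3 r4=0x41  N=1 Z=0
-- IRQ taken; context saved, return-PC = 11 --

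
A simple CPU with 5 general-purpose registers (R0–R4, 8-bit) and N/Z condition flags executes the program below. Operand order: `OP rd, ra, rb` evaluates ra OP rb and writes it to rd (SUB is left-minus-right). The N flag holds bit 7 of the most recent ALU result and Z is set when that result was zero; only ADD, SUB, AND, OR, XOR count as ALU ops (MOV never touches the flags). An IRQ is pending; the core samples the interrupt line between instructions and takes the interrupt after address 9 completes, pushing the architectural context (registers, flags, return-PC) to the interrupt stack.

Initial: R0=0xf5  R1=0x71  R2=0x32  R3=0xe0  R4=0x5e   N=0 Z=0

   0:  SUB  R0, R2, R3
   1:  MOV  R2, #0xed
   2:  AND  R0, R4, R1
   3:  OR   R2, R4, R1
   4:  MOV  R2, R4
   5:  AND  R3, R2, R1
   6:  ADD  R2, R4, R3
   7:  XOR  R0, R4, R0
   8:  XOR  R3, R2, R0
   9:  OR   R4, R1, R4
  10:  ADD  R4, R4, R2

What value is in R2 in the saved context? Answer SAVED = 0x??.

SAVED = 0xae

after  0: R0=0x52 R1=0x71 R2=0x32 R3=0xe0 R4=0x5e  N=0 Z=0
after  1: R0=0x52 R1=0x71 R2=0xed R3=0xe0 R4=0x5e  N=0 Z=0
after  2: R0=0x50 R1=0x71 R2=0xed R3=0xe0 R4=0x5e  N=0 Z=0
after  3: R0=0x50 R1=0x71 R2=0x7f R3=0xe0 R4=0x5e  N=0 Z=0
after  4: R0=0x50 R1=0x71 R2=0x5e R3=0xe0 R4=0x5e  N=0 Z=0
after  5: R0=0x50 R1=0x71 R2=0x5e R3=0x50 R4=0x5e  N=0 Z=0
after  6: R0=0x50 R1=0x71 R2=0xae R3=0x50 R4=0x5e  N=1 Z=0
after  7: R0=0x0e R1=0x71 R2=0xae R3=0x50 R4=0x5e  N=0 Z=0
after  8: R0=0x0e R1=0x71 R2=0xae R3=0xa0 R4=0x5e  N=1 Z=0
after  9: R0=0x0e R1=0x71 R2=0xae R3=0xa0 R4=0x7f  N=0 Z=0
-- IRQ taken; context saved, return-PC = 10 --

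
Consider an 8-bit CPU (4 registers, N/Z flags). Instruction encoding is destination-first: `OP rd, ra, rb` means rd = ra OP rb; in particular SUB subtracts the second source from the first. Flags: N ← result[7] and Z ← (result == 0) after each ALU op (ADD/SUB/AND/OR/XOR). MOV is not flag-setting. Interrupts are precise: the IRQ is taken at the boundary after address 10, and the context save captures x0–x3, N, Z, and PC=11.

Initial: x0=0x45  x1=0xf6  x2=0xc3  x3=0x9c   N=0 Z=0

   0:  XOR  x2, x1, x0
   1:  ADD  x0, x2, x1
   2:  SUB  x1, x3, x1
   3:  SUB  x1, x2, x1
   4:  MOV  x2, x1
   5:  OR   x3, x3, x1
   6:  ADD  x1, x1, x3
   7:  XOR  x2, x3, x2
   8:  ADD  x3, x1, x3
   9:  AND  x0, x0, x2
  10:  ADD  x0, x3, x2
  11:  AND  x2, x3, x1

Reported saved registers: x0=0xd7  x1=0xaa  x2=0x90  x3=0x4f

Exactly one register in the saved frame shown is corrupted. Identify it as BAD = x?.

after  0: x0=0x45 x1=0xf6 x2=0xb3 x3=0x9c  N=1 Z=0
after  1: x0=0xa9 x1=0xf6 x2=0xb3 x3=0x9c  N=1 Z=0
after  2: x0=0xa9 x1=0xa6 x2=0xb3 x3=0x9c  N=1 Z=0
after  3: x0=0xa9 x1=0x0d x2=0xb3 x3=0x9c  N=0 Z=0
after  4: x0=0xa9 x1=0x0d x2=0x0d x3=0x9c  N=0 Z=0
after  5: x0=0xa9 x1=0x0d x2=0x0d x3=0x9d  N=1 Z=0
after  6: x0=0xa9 x1=0xaa x2=0x0d x3=0x9d  N=1 Z=0
after  7: x0=0xa9 x1=0xaa x2=0x90 x3=0x9d  N=1 Z=0
after  8: x0=0xa9 x1=0xaa x2=0x90 x3=0x47  N=0 Z=0
after  9: x0=0x80 x1=0xaa x2=0x90 x3=0x47  N=1 Z=0
after 10: x0=0xd7 x1=0xaa x2=0x90 x3=0x47  N=1 Z=0
-- IRQ taken; context saved, return-PC = 11 --
mismatch: x3: reported 0x4f vs actual 0x47

BAD = x3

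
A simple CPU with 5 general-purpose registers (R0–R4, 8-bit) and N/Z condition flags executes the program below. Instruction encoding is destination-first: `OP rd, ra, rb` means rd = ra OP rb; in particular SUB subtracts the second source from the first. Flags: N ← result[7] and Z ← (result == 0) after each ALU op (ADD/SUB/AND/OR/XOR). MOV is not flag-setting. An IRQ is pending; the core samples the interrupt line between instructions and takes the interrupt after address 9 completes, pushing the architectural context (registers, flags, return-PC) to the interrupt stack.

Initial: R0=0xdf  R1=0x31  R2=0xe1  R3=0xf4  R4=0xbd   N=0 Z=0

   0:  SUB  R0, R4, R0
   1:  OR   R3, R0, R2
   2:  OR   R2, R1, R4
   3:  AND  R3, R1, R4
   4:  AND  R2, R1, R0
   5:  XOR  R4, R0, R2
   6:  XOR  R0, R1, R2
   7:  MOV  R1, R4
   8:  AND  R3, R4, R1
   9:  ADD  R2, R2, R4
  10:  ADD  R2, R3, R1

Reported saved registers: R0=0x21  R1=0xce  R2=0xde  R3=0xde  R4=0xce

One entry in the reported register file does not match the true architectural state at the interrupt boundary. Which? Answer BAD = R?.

BAD = R3

after  0: R0=0xde R1=0x31 R2=0xe1 R3=0xf4 R4=0xbd  N=1 Z=0
after  1: R0=0xde R1=0x31 R2=0xe1 R3=0xff R4=0xbd  N=1 Z=0
after  2: R0=0xde R1=0x31 R2=0xbd R3=0xff R4=0xbd  N=1 Z=0
after  3: R0=0xde R1=0x31 R2=0xbd R3=0x31 R4=0xbd  N=0 Z=0
after  4: R0=0xde R1=0x31 R2=0x10 R3=0x31 R4=0xbd  N=0 Z=0
after  5: R0=0xde R1=0x31 R2=0x10 R3=0x31 R4=0xce  N=1 Z=0
after  6: R0=0x21 R1=0x31 R2=0x10 R3=0x31 R4=0xce  N=0 Z=0
after  7: R0=0x21 R1=0xce R2=0x10 R3=0x31 R4=0xce  N=0 Z=0
after  8: R0=0x21 R1=0xce R2=0x10 R3=0xce R4=0xce  N=1 Z=0
after  9: R0=0x21 R1=0xce R2=0xde R3=0xce R4=0xce  N=1 Z=0
-- IRQ taken; context saved, return-PC = 10 --
mismatch: R3: reported 0xde vs actual 0xce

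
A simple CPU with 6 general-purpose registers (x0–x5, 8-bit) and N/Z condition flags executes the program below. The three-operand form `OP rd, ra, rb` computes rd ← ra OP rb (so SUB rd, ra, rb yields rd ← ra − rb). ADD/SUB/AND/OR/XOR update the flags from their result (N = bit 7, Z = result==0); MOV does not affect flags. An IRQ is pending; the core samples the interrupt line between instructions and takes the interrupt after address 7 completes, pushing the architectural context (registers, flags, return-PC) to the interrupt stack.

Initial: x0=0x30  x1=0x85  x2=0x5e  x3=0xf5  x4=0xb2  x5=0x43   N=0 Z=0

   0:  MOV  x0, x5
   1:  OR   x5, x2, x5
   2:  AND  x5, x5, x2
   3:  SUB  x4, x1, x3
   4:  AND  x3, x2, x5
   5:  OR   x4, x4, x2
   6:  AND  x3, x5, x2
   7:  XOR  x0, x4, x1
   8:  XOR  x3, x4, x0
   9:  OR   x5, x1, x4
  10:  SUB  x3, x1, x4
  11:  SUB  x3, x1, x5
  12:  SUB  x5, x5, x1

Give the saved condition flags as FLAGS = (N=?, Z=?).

FLAGS = (N=0, Z=0)

after  0: x0=0x43 x1=0x85 x2=0x5e x3=0xf5 x4=0xb2 x5=0x43  N=0 Z=0
after  1: x0=0x43 x1=0x85 x2=0x5e x3=0xf5 x4=0xb2 x5=0x5f  N=0 Z=0
after  2: x0=0x43 x1=0x85 x2=0x5e x3=0xf5 x4=0xb2 x5=0x5e  N=0 Z=0
after  3: x0=0x43 x1=0x85 x2=0x5e x3=0xf5 x4=0x90 x5=0x5e  N=1 Z=0
after  4: x0=0x43 x1=0x85 x2=0x5e x3=0x5e x4=0x90 x5=0x5e  N=0 Z=0
after  5: x0=0x43 x1=0x85 x2=0x5e x3=0x5e x4=0xde x5=0x5e  N=1 Z=0
after  6: x0=0x43 x1=0x85 x2=0x5e x3=0x5e x4=0xde x5=0x5e  N=0 Z=0
after  7: x0=0x5b x1=0x85 x2=0x5e x3=0x5e x4=0xde x5=0x5e  N=0 Z=0
-- IRQ taken; context saved, return-PC = 8 --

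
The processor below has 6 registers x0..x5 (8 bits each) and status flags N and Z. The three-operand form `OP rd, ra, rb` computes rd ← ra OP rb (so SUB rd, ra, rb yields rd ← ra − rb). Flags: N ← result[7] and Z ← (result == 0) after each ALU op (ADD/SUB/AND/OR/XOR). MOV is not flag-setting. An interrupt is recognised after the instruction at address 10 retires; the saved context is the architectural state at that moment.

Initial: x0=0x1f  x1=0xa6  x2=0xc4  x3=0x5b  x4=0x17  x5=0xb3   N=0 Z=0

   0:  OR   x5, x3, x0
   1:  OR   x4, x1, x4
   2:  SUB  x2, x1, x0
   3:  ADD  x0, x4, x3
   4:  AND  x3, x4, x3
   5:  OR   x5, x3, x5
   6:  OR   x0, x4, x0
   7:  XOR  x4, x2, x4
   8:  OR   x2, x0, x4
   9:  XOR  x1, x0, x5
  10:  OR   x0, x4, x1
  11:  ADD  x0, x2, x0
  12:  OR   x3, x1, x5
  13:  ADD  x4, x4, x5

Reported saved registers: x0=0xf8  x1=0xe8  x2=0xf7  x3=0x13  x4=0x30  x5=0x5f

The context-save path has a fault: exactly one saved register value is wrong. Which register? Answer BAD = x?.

after  0: x0=0x1f x1=0xa6 x2=0xc4 x3=0x5b x4=0x17 x5=0x5f  N=0 Z=0
after  1: x0=0x1f x1=0xa6 x2=0xc4 x3=0x5b x4=0xb7 x5=0x5f  N=1 Z=0
after  2: x0=0x1f x1=0xa6 x2=0x87 x3=0x5b x4=0xb7 x5=0x5f  N=1 Z=0
after  3: x0=0x12 x1=0xa6 x2=0x87 x3=0x5b x4=0xb7 x5=0x5f  N=0 Z=0
after  4: x0=0x12 x1=0xa6 x2=0x87 x3=0x13 x4=0xb7 x5=0x5f  N=0 Z=0
after  5: x0=0x12 x1=0xa6 x2=0x87 x3=0x13 x4=0xb7 x5=0x5f  N=0 Z=0
after  6: x0=0xb7 x1=0xa6 x2=0x87 x3=0x13 x4=0xb7 x5=0x5f  N=1 Z=0
after  7: x0=0xb7 x1=0xa6 x2=0x87 x3=0x13 x4=0x30 x5=0x5f  N=0 Z=0
after  8: x0=0xb7 x1=0xa6 x2=0xb7 x3=0x13 x4=0x30 x5=0x5f  N=1 Z=0
after  9: x0=0xb7 x1=0xe8 x2=0xb7 x3=0x13 x4=0x30 x5=0x5f  N=1 Z=0
after 10: x0=0xf8 x1=0xe8 x2=0xb7 x3=0x13 x4=0x30 x5=0x5f  N=1 Z=0
-- IRQ taken; context saved, return-PC = 11 --
mismatch: x2: reported 0xf7 vs actual 0xb7

BAD = x2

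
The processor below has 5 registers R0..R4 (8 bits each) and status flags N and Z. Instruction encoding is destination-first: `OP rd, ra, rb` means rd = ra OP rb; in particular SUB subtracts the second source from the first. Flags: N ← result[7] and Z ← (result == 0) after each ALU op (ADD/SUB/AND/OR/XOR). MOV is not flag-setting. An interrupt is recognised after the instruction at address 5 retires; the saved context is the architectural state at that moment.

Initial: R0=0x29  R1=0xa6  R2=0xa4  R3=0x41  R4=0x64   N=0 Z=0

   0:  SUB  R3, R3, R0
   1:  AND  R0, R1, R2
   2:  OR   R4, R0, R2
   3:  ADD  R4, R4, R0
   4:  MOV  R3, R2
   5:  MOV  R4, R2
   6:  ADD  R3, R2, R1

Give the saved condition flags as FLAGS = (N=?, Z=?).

FLAGS = (N=0, Z=0)

after  0: R0=0x29 R1=0xa6 R2=0xa4 R3=0x18 R4=0x64  N=0 Z=0
after  1: R0=0xa4 R1=0xa6 R2=0xa4 R3=0x18 R4=0x64  N=1 Z=0
after  2: R0=0xa4 R1=0xa6 R2=0xa4 R3=0x18 R4=0xa4  N=1 Z=0
after  3: R0=0xa4 R1=0xa6 R2=0xa4 R3=0x18 R4=0x48  N=0 Z=0
after  4: R0=0xa4 R1=0xa6 R2=0xa4 R3=0xa4 R4=0x48  N=0 Z=0
after  5: R0=0xa4 R1=0xa6 R2=0xa4 R3=0xa4 R4=0xa4  N=0 Z=0
-- IRQ taken; context saved, return-PC = 6 --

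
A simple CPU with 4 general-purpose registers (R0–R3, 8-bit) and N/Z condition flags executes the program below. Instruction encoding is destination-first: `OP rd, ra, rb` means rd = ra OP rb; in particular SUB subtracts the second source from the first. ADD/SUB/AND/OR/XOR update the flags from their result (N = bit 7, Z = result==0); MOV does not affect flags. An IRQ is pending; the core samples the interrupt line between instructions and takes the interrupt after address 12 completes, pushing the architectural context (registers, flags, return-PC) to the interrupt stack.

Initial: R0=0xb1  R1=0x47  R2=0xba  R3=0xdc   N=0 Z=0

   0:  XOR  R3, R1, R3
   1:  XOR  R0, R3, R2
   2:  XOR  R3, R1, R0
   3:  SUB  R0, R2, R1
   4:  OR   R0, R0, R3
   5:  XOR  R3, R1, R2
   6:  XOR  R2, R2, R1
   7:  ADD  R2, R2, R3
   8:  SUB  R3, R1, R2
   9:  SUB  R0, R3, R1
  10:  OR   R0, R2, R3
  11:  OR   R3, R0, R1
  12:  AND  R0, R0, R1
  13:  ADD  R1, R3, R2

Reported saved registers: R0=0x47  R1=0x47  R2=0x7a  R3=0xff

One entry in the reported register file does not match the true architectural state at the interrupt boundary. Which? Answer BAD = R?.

BAD = R2

after  0: R0=0xb1 R1=0x47 R2=0xba R3=0x9b  N=1 Z=0
after  1: R0=0x21 R1=0x47 R2=0xba R3=0x9b  N=0 Z=0
after  2: R0=0x21 R1=0x47 R2=0xba R3=0x66  N=0 Z=0
after  3: R0=0x73 R1=0x47 R2=0xba R3=0x66  N=0 Z=0
after  4: R0=0x77 R1=0x47 R2=0xba R3=0x66  N=0 Z=0
after  5: R0=0x77 R1=0x47 R2=0xba R3=0xfd  N=1 Z=0
after  6: R0=0x77 R1=0x47 R2=0xfd R3=0xfd  N=1 Z=0
after  7: R0=0x77 R1=0x47 R2=0xfa R3=0xfd  N=1 Z=0
after  8: R0=0x77 R1=0x47 R2=0xfa R3=0x4d  N=0 Z=0
after  9: R0=0x06 R1=0x47 R2=0xfa R3=0x4d  N=0 Z=0
after 10: R0=0xff R1=0x47 R2=0xfa R3=0x4d  N=1 Z=0
after 11: R0=0xff R1=0x47 R2=0xfa R3=0xff  N=1 Z=0
after 12: R0=0x47 R1=0x47 R2=0xfa R3=0xff  N=0 Z=0
-- IRQ taken; context saved, return-PC = 13 --
mismatch: R2: reported 0x7a vs actual 0xfa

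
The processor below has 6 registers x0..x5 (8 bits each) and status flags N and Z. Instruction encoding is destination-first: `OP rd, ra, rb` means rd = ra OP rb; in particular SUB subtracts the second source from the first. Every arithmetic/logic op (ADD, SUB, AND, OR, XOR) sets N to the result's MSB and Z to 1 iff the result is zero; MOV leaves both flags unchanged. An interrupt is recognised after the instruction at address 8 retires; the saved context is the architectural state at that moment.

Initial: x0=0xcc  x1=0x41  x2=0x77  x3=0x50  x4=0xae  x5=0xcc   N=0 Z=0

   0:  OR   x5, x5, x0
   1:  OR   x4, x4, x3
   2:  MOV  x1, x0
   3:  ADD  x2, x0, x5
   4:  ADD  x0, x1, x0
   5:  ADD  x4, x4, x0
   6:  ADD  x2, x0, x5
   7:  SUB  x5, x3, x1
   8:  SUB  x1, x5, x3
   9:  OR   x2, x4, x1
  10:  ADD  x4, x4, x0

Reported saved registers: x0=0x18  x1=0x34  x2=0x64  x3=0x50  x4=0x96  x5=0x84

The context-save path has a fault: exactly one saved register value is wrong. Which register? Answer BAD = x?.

after  0: x0=0xcc x1=0x41 x2=0x77 x3=0x50 x4=0xae x5=0xcc  N=1 Z=0
after  1: x0=0xcc x1=0x41 x2=0x77 x3=0x50 x4=0xfe x5=0xcc  N=1 Z=0
after  2: x0=0xcc x1=0xcc x2=0x77 x3=0x50 x4=0xfe x5=0xcc  N=1 Z=0
after  3: x0=0xcc x1=0xcc x2=0x98 x3=0x50 x4=0xfe x5=0xcc  N=1 Z=0
after  4: x0=0x98 x1=0xcc x2=0x98 x3=0x50 x4=0xfe x5=0xcc  N=1 Z=0
after  5: x0=0x98 x1=0xcc x2=0x98 x3=0x50 x4=0x96 x5=0xcc  N=1 Z=0
after  6: x0=0x98 x1=0xcc x2=0x64 x3=0x50 x4=0x96 x5=0xcc  N=0 Z=0
after  7: x0=0x98 x1=0xcc x2=0x64 x3=0x50 x4=0x96 x5=0x84  N=1 Z=0
after  8: x0=0x98 x1=0x34 x2=0x64 x3=0x50 x4=0x96 x5=0x84  N=0 Z=0
-- IRQ taken; context saved, return-PC = 9 --
mismatch: x0: reported 0x18 vs actual 0x98

BAD = x0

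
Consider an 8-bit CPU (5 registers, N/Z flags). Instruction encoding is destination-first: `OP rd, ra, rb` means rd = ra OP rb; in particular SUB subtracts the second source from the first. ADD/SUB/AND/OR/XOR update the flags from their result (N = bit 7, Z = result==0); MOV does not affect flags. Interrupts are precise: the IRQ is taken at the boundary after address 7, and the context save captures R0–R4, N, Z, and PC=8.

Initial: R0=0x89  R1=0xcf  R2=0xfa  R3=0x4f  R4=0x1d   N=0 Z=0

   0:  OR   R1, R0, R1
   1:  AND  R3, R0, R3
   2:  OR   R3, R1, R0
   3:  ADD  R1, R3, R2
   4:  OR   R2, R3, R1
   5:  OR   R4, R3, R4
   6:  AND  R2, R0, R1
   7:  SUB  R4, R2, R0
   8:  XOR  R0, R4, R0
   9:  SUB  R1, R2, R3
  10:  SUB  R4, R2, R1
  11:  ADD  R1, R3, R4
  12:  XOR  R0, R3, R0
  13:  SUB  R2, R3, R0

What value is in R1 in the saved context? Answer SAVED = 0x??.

SAVED = 0xc9

after  0: R0=0x89 R1=0xcf R2=0xfa R3=0x4f R4=0x1d  N=1 Z=0
after  1: R0=0x89 R1=0xcf R2=0xfa R3=0x09 R4=0x1d  N=0 Z=0
after  2: R0=0x89 R1=0xcf R2=0xfa R3=0xcf R4=0x1d  N=1 Z=0
after  3: R0=0x89 R1=0xc9 R2=0xfa R3=0xcf R4=0x1d  N=1 Z=0
after  4: R0=0x89 R1=0xc9 R2=0xcf R3=0xcf R4=0x1d  N=1 Z=0
after  5: R0=0x89 R1=0xc9 R2=0xcf R3=0xcf R4=0xdf  N=1 Z=0
after  6: R0=0x89 R1=0xc9 R2=0x89 R3=0xcf R4=0xdf  N=1 Z=0
after  7: R0=0x89 R1=0xc9 R2=0x89 R3=0xcf R4=0x00  N=0 Z=1
-- IRQ taken; context saved, return-PC = 8 --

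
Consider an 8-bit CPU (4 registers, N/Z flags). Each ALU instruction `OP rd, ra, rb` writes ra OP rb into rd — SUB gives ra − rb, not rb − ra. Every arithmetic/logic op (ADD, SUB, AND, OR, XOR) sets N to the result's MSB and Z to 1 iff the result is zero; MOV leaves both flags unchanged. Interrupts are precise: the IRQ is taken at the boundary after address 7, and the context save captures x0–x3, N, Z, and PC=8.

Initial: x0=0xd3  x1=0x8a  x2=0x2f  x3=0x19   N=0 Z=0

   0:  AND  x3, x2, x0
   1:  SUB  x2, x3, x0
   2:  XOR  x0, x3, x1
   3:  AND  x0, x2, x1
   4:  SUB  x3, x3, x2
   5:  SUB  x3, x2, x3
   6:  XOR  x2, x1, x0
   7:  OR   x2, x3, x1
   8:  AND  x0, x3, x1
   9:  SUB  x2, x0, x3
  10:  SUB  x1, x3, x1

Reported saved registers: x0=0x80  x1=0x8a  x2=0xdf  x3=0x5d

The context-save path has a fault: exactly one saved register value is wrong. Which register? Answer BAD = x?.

BAD = x0

after  0: x0=0xd3 x1=0x8a x2=0x2f x3=0x03  N=0 Z=0
after  1: x0=0xd3 x1=0x8a x2=0x30 x3=0x03  N=0 Z=0
after  2: x0=0x89 x1=0x8a x2=0x30 x3=0x03  N=1 Z=0
after  3: x0=0x00 x1=0x8a x2=0x30 x3=0x03  N=0 Z=1
after  4: x0=0x00 x1=0x8a x2=0x30 x3=0xd3  N=1 Z=0
after  5: x0=0x00 x1=0x8a x2=0x30 x3=0x5d  N=0 Z=0
after  6: x0=0x00 x1=0x8a x2=0x8a x3=0x5d  N=1 Z=0
after  7: x0=0x00 x1=0x8a x2=0xdf x3=0x5d  N=1 Z=0
-- IRQ taken; context saved, return-PC = 8 --
mismatch: x0: reported 0x80 vs actual 0x00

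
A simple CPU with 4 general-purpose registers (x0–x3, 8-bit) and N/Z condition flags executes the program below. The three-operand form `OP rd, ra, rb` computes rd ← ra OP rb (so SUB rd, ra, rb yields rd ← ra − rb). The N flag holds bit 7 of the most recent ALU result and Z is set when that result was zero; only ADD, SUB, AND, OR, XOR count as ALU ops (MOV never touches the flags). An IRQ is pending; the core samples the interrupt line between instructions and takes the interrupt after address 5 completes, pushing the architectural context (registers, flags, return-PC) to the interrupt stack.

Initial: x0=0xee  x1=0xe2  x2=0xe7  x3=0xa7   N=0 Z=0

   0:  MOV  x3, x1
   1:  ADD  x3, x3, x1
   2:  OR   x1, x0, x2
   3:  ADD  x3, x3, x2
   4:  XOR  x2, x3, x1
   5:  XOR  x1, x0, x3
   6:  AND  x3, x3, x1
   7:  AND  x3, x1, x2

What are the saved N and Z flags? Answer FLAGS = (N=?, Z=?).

after  0: x0=0xee x1=0xe2 x2=0xe7 x3=0xe2  N=0 Z=0
after  1: x0=0xee x1=0xe2 x2=0xe7 x3=0xc4  N=1 Z=0
after  2: x0=0xee x1=0xef x2=0xe7 x3=0xc4  N=1 Z=0
after  3: x0=0xee x1=0xef x2=0xe7 x3=0xab  N=1 Z=0
after  4: x0=0xee x1=0xef x2=0x44 x3=0xab  N=0 Z=0
after  5: x0=0xee x1=0x45 x2=0x44 x3=0xab  N=0 Z=0
-- IRQ taken; context saved, return-PC = 6 --

FLAGS = (N=0, Z=0)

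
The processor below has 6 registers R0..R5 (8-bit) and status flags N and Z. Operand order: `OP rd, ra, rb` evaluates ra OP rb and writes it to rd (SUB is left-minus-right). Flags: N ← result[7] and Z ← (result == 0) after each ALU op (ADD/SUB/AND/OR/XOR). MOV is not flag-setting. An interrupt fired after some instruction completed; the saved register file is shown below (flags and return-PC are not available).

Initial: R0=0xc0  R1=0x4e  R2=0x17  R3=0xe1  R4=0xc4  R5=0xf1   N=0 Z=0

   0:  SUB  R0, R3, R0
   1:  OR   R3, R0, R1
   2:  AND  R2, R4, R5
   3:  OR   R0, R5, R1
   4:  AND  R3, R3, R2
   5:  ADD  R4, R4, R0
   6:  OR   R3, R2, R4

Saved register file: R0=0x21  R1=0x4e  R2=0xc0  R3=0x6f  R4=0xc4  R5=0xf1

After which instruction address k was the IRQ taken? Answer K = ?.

after  0: R0=0x21 R1=0x4e R2=0x17 R3=0xe1 R4=0xc4 R5=0xf1  N=0 Z=0
after  1: R0=0x21 R1=0x4e R2=0x17 R3=0x6f R4=0xc4 R5=0xf1  N=0 Z=0
after  2: R0=0x21 R1=0x4e R2=0xc0 R3=0x6f R4=0xc4 R5=0xf1  N=1 Z=0
-- IRQ taken; context saved, return-PC = 3 --

K = 2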